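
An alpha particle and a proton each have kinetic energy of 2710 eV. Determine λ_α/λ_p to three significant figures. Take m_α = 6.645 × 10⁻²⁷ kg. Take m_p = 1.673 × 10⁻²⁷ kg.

λ_α/λ_p = 0.502

At fixed KE, p = √(2mKE) so λ = h/p ∝ 1/√m.
λ_α/λ_p = √(m_p/m_α) = √(1.673 × 10⁻²⁷/6.645 × 10⁻²⁷) = √(0.2518) = 0.502.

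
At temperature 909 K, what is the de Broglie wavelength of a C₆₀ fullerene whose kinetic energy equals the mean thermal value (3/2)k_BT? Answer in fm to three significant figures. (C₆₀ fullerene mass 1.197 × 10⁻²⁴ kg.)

KE = (3/2)k_BT = 1.5 × 1.381 × 10⁻²³ × 909 = 1.883 × 10⁻²⁰ J.
p = √(2mKE) = √(2 × 1.197 × 10⁻²⁴ × 1.883 × 10⁻²⁰) = 2.123 × 10⁻²² kg·m/s.
λ = h/p = 3.12 × 10⁻¹² m = 3120 fm.

λ = 3120 fm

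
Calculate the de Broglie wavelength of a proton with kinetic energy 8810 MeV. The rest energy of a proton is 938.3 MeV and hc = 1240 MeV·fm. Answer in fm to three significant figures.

Total energy E = KE + m₀c² = 8810 + 938.3 = 9748.3 MeV.
(pc)² = E² − (m₀c²)² = (9748.3)² − (938.3)² = 9.415 × 10⁷ MeV², so pc = 9703 MeV.
λ = hc/(pc) = 1240 MeV·fm / 9703 MeV = 0.128 fm.

λ = 0.128 fm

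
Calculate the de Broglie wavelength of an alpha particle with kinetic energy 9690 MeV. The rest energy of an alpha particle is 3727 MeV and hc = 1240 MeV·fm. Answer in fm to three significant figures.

λ = 0.0962 fm

Total energy E = KE + m₀c² = 9690 + 3727 = 13417 MeV.
(pc)² = E² − (m₀c²)² = (13417)² − (3727)² = 1.661 × 10⁸ MeV², so pc = 1.289 × 10⁴ MeV.
λ = hc/(pc) = 1240 MeV·fm / 1.289 × 10⁴ MeV = 0.0962 fm.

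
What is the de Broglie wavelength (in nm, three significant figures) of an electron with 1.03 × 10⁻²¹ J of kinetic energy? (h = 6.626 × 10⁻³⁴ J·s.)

p = √(2mKE) = √(2 × 9.109 × 10⁻³¹ × 1.030 × 10⁻²¹) = 4.332 × 10⁻²⁶ kg·m/s.
λ = h/p = 6.626 × 10⁻³⁴ / 4.332 × 10⁻²⁶ = 1.53 × 10⁻⁸ m = 15.3 nm.

λ = 15.3 nm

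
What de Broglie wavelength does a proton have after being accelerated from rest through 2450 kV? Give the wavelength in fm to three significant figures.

λ = 18.3 fm

KE = eV = 1.602 × 10⁻¹⁹ × 2.450 × 10⁶ = 3.925 × 10⁻¹³ J.
p = √(2mKE) = √(2 × 1.673 × 10⁻²⁷ × 3.925 × 10⁻¹³) = 3.624 × 10⁻²⁰ kg·m/s.
λ = h/p = 6.626 × 10⁻³⁴ / 3.624 × 10⁻²⁰ = 1.83 × 10⁻¹⁴ m = 18.3 fm.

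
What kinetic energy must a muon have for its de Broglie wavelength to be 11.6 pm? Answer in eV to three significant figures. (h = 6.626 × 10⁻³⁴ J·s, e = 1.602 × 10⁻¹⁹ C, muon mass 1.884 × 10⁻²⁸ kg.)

p = h/λ = 6.626 × 10⁻³⁴ / 1.160 × 10⁻¹¹ = 5.712 × 10⁻²³ kg·m/s.
KE = p²/(2m) = (5.712 × 10⁻²³)² / (2 × 1.884 × 10⁻²⁸) = 8.659 × 10⁻¹⁸ J = 54.1 eV.

KE = 54.1 eV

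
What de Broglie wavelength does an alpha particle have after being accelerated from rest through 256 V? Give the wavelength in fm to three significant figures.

λ = 635 fm

KE = 2eV = 2 × 1.602 × 10⁻¹⁹ × 256.0 = 8.202 × 10⁻¹⁷ J.
p = √(2mKE) = √(2 × 6.645 × 10⁻²⁷ × 8.202 × 10⁻¹⁷) = 1.044 × 10⁻²¹ kg·m/s.
λ = h/p = 6.626 × 10⁻³⁴ / 1.044 × 10⁻²¹ = 6.35 × 10⁻¹³ m = 635 fm.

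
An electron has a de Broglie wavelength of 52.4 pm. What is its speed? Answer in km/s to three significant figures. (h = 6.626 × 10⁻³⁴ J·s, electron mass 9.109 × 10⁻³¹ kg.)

p = h/λ = 6.626 × 10⁻³⁴ / 5.240 × 10⁻¹¹ = 1.265 × 10⁻²³ kg·m/s.
v = p/m = 1.265 × 10⁻²³ / 9.109 × 10⁻³¹ = 1.39 × 10⁷ m/s = 1.39 × 10⁴ km/s.

v = 1.39 × 10⁴ km/s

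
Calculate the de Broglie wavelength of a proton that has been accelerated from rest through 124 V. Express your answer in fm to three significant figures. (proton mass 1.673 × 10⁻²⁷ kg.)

λ = 2570 fm

KE = eV = 1.602 × 10⁻¹⁹ × 124.0 = 1.986 × 10⁻¹⁷ J.
p = √(2mKE) = √(2 × 1.673 × 10⁻²⁷ × 1.986 × 10⁻¹⁷) = 2.578 × 10⁻²² kg·m/s.
λ = h/p = 6.626 × 10⁻³⁴ / 2.578 × 10⁻²² = 2.57 × 10⁻¹² m = 2570 fm.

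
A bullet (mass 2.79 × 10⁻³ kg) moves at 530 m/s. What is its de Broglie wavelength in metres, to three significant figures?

p = mv = 2.79 × 10⁻³ × 530 = 1.479 kg·m/s.
λ = h/p = 6.626 × 10⁻³⁴ / 1.479 = 4.48 × 10⁻³⁴ m.

λ = 4.48 × 10⁻³⁴ m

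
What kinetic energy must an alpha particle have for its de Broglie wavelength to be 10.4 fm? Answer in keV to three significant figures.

p = h/λ = 6.626 × 10⁻³⁴ / 1.040 × 10⁻¹⁴ = 6.371 × 10⁻²⁰ kg·m/s.
KE = p²/(2m) = (6.371 × 10⁻²⁰)² / (2 × 6.645 × 10⁻²⁷) = 3.054 × 10⁻¹³ J = 1910 keV.

KE = 1910 keV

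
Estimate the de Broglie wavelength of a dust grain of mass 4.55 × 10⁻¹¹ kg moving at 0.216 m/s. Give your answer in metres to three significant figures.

λ = 6.74 × 10⁻²³ m

p = mv = 4.55 × 10⁻¹¹ × 0.216 = 9.828 × 10⁻¹² kg·m/s.
λ = h/p = 6.626 × 10⁻³⁴ / 9.828 × 10⁻¹² = 6.74 × 10⁻²³ m.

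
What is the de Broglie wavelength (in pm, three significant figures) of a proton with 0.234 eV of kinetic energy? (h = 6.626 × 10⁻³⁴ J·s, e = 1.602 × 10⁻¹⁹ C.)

λ = 59.2 pm

KE = 0.234 eV = 3.749 × 10⁻²⁰ J.
p = √(2mKE) = √(2 × 1.673 × 10⁻²⁷ × 3.749 × 10⁻²⁰) = 1.120 × 10⁻²³ kg·m/s.
λ = h/p = 6.626 × 10⁻³⁴ / 1.120 × 10⁻²³ = 5.92 × 10⁻¹¹ m = 59.2 pm.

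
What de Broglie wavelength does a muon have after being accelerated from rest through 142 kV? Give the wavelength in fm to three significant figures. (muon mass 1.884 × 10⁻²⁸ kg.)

λ = 226 fm

KE = eV = 1.602 × 10⁻¹⁹ × 1.420 × 10⁵ = 2.275 × 10⁻¹⁴ J.
p = √(2mKE) = √(2 × 1.884 × 10⁻²⁸ × 2.275 × 10⁻¹⁴) = 2.928 × 10⁻²¹ kg·m/s.
λ = h/p = 6.626 × 10⁻³⁴ / 2.928 × 10⁻²¹ = 2.26 × 10⁻¹³ m = 226 fm.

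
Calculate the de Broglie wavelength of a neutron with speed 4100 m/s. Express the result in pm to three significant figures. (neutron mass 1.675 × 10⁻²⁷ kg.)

p = mv = 1.675 × 10⁻²⁷ × 4100 = 6.868 × 10⁻²⁴ kg·m/s.
λ = h/p = 6.626 × 10⁻³⁴ / 6.868 × 10⁻²⁴ = 9.65 × 10⁻¹¹ m = 96.5 pm.

λ = 96.5 pm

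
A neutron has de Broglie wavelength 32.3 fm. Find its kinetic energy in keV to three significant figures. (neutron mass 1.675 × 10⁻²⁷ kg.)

p = h/λ = 6.626 × 10⁻³⁴ / 3.230 × 10⁻¹⁴ = 2.051 × 10⁻²⁰ kg·m/s.
KE = p²/(2m) = (2.051 × 10⁻²⁰)² / (2 × 1.675 × 10⁻²⁷) = 1.256 × 10⁻¹³ J = 784 keV.

KE = 784 keV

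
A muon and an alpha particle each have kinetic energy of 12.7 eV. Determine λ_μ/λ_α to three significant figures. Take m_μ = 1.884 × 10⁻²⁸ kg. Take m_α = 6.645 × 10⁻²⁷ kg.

At fixed KE, p = √(2mKE) so λ = h/p ∝ 1/√m.
λ_μ/λ_α = √(m_α/m_μ) = √(6.645 × 10⁻²⁷/1.884 × 10⁻²⁸) = √(35.27) = 5.94.

λ_μ/λ_α = 5.94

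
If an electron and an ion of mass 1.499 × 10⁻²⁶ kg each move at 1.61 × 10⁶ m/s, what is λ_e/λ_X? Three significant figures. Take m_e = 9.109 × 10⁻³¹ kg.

λ_e/λ_X = 1.65 × 10⁴

At fixed v, p = mv so λ = h/(mv) ∝ 1/m.
λ_e/λ_X = m_X/m_e = 1.499 × 10⁻²⁶/9.109 × 10⁻³¹ = 1.65 × 10⁴.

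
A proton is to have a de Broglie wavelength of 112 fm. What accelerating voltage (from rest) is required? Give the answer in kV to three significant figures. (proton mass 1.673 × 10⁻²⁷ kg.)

p = h/λ = 6.626 × 10⁻³⁴ / 1.120 × 10⁻¹³ = 5.916 × 10⁻²¹ kg·m/s.
KE = p²/(2m) = 1.046 × 10⁻¹⁴ J.
V = KE/e = 1.046 × 10⁻¹⁴ / (1.602 × 10⁻¹⁹) = 65.3 kV.

V = 65.3 kV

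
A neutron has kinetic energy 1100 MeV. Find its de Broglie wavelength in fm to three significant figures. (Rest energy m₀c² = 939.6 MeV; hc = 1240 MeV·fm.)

Total energy E = KE + m₀c² = 1100 + 939.6 = 2039.6 MeV.
(pc)² = E² − (m₀c²)² = (2039.6)² − (939.6)² = 3.277 × 10⁶ MeV², so pc = 1810 MeV.
λ = hc/(pc) = 1240 MeV·fm / 1810 MeV = 0.685 fm.

λ = 0.685 fm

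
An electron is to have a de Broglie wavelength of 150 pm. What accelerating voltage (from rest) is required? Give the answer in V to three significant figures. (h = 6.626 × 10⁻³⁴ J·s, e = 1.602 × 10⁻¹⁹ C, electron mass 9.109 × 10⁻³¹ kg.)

V = 66.9 V

p = h/λ = 6.626 × 10⁻³⁴ / 1.500 × 10⁻¹⁰ = 4.417 × 10⁻²⁴ kg·m/s.
KE = p²/(2m) = 1.071 × 10⁻¹⁷ J.
V = KE/e = 1.071 × 10⁻¹⁷ / (1.602 × 10⁻¹⁹) = 66.9 V.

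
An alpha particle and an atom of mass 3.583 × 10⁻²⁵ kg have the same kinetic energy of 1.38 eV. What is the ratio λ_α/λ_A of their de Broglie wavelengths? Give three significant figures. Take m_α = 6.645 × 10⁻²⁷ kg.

At fixed KE, p = √(2mKE) so λ = h/p ∝ 1/√m.
λ_α/λ_A = √(m_A/m_α) = √(3.583 × 10⁻²⁵/6.645 × 10⁻²⁷) = √(53.92) = 7.34.

λ_α/λ_A = 7.34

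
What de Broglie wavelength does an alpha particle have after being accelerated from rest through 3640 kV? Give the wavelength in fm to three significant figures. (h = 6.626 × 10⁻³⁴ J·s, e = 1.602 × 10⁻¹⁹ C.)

KE = 2eV = 2 × 1.602 × 10⁻¹⁹ × 3.640 × 10⁶ = 1.166 × 10⁻¹² J.
p = √(2mKE) = √(2 × 6.645 × 10⁻²⁷ × 1.166 × 10⁻¹²) = 1.245 × 10⁻¹⁹ kg·m/s.
λ = h/p = 6.626 × 10⁻³⁴ / 1.245 × 10⁻¹⁹ = 5.32 × 10⁻¹⁵ m = 5.32 fm.

λ = 5.32 fm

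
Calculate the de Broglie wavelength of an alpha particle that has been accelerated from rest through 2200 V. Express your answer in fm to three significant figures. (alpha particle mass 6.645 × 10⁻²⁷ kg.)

λ = 216 fm

KE = 2eV = 2 × 1.602 × 10⁻¹⁹ × 2200 = 7.049 × 10⁻¹⁶ J.
p = √(2mKE) = √(2 × 6.645 × 10⁻²⁷ × 7.049 × 10⁻¹⁶) = 3.061 × 10⁻²¹ kg·m/s.
λ = h/p = 6.626 × 10⁻³⁴ / 3.061 × 10⁻²¹ = 2.16 × 10⁻¹³ m = 216 fm.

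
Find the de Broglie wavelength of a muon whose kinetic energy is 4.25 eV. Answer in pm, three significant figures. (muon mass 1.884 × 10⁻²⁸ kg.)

λ = 41.4 pm

KE = 4.25 eV = 6.809 × 10⁻¹⁹ J.
p = √(2mKE) = √(2 × 1.884 × 10⁻²⁸ × 6.809 × 10⁻¹⁹) = 1.602 × 10⁻²³ kg·m/s.
λ = h/p = 6.626 × 10⁻³⁴ / 1.602 × 10⁻²³ = 4.14 × 10⁻¹¹ m = 41.4 pm.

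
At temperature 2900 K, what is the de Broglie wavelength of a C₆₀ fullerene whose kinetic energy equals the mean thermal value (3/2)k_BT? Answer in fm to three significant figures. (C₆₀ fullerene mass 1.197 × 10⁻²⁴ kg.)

KE = (3/2)k_BT = 1.5 × 1.381 × 10⁻²³ × 2900 = 6.007 × 10⁻²⁰ J.
p = √(2mKE) = √(2 × 1.197 × 10⁻²⁴ × 6.007 × 10⁻²⁰) = 3.792 × 10⁻²² kg·m/s.
λ = h/p = 1.75 × 10⁻¹² m = 1750 fm.

λ = 1750 fm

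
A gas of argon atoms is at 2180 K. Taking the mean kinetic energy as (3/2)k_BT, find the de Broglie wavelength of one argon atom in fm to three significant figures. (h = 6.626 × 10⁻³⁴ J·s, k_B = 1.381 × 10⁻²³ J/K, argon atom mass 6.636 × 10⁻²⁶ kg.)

λ = 8560 fm

KE = (3/2)k_BT = 1.5 × 1.381 × 10⁻²³ × 2180 = 4.516 × 10⁻²⁰ J.
p = √(2mKE) = √(2 × 6.636 × 10⁻²⁶ × 4.516 × 10⁻²⁰) = 7.742 × 10⁻²³ kg·m/s.
λ = h/p = 8.56 × 10⁻¹² m = 8560 fm.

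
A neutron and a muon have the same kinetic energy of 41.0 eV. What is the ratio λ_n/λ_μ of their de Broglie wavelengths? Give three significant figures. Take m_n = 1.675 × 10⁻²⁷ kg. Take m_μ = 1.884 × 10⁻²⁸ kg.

At fixed KE, p = √(2mKE) so λ = h/p ∝ 1/√m.
λ_n/λ_μ = √(m_μ/m_n) = √(1.884 × 10⁻²⁸/1.675 × 10⁻²⁷) = √(0.1125) = 0.335.

λ_n/λ_μ = 0.335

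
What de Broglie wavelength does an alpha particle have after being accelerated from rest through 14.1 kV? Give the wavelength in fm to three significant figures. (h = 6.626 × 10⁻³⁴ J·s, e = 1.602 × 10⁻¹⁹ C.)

KE = 2eV = 2 × 1.602 × 10⁻¹⁹ × 1.410 × 10⁴ = 4.518 × 10⁻¹⁵ J.
p = √(2mKE) = √(2 × 6.645 × 10⁻²⁷ × 4.518 × 10⁻¹⁵) = 7.749 × 10⁻²¹ kg·m/s.
λ = h/p = 6.626 × 10⁻³⁴ / 7.749 × 10⁻²¹ = 8.55 × 10⁻¹⁴ m = 85.5 fm.

λ = 85.5 fm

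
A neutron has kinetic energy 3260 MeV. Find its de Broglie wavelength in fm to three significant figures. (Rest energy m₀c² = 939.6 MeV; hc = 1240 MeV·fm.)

λ = 0.303 fm

Total energy E = KE + m₀c² = 3260 + 939.6 = 4199.6 MeV.
(pc)² = E² − (m₀c²)² = (4199.6)² − (939.6)² = 1.675 × 10⁷ MeV², so pc = 4093 MeV.
λ = hc/(pc) = 1240 MeV·fm / 4093 MeV = 0.303 fm.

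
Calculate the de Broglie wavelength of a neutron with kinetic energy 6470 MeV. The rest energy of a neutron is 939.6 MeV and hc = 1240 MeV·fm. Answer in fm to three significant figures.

λ = 0.169 fm

Total energy E = KE + m₀c² = 6470 + 939.6 = 7409.6 MeV.
(pc)² = E² − (m₀c²)² = (7409.6)² − (939.6)² = 5.402 × 10⁷ MeV², so pc = 7350 MeV.
λ = hc/(pc) = 1240 MeV·fm / 7350 MeV = 0.169 fm.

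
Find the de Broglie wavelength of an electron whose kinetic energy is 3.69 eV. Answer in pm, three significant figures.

λ = 638 pm

KE = 3.69 eV = 5.911 × 10⁻¹⁹ J.
p = √(2mKE) = √(2 × 9.109 × 10⁻³¹ × 5.911 × 10⁻¹⁹) = 1.038 × 10⁻²⁴ kg·m/s.
λ = h/p = 6.626 × 10⁻³⁴ / 1.038 × 10⁻²⁴ = 6.38 × 10⁻¹⁰ m = 638 pm.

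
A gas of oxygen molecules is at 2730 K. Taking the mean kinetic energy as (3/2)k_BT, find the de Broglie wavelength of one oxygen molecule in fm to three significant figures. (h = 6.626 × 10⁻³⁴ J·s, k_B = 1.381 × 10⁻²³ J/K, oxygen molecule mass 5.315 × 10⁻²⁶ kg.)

KE = (3/2)k_BT = 1.5 × 1.381 × 10⁻²³ × 2730 = 5.655 × 10⁻²⁰ J.
p = √(2mKE) = √(2 × 5.315 × 10⁻²⁶ × 5.655 × 10⁻²⁰) = 7.753 × 10⁻²³ kg·m/s.
λ = h/p = 8.55 × 10⁻¹² m = 8550 fm.

λ = 8550 fm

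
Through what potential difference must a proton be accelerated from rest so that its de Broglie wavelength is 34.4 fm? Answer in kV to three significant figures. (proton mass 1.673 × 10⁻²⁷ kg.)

V = 692 kV

p = h/λ = 6.626 × 10⁻³⁴ / 3.440 × 10⁻¹⁴ = 1.926 × 10⁻²⁰ kg·m/s.
KE = p²/(2m) = 1.109 × 10⁻¹³ J.
V = KE/e = 1.109 × 10⁻¹³ / (1.602 × 10⁻¹⁹) = 692 kV.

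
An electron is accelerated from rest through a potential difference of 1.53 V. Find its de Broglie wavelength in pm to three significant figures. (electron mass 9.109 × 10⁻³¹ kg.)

λ = 992 pm

KE = eV = 1.602 × 10⁻¹⁹ × 1.530 = 2.451 × 10⁻¹⁹ J.
p = √(2mKE) = √(2 × 9.109 × 10⁻³¹ × 2.451 × 10⁻¹⁹) = 6.682 × 10⁻²⁵ kg·m/s.
λ = h/p = 6.626 × 10⁻³⁴ / 6.682 × 10⁻²⁵ = 9.92 × 10⁻¹⁰ m = 992 pm.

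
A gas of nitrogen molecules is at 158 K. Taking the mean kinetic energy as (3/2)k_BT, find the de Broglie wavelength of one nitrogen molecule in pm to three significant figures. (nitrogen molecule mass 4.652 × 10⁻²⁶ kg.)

KE = (3/2)k_BT = 1.5 × 1.381 × 10⁻²³ × 158 = 3.273 × 10⁻²¹ J.
p = √(2mKE) = √(2 × 4.652 × 10⁻²⁶ × 3.273 × 10⁻²¹) = 1.745 × 10⁻²³ kg·m/s.
λ = h/p = 3.80 × 10⁻¹¹ m = 38.0 pm.

λ = 38.0 pm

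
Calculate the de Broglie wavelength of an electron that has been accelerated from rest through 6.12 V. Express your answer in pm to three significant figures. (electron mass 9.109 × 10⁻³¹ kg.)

KE = eV = 1.602 × 10⁻¹⁹ × 6.120 = 9.804 × 10⁻¹⁹ J.
p = √(2mKE) = √(2 × 9.109 × 10⁻³¹ × 9.804 × 10⁻¹⁹) = 1.336 × 10⁻²⁴ kg·m/s.
λ = h/p = 6.626 × 10⁻³⁴ / 1.336 × 10⁻²⁴ = 4.96 × 10⁻¹⁰ m = 496 pm.

λ = 496 pm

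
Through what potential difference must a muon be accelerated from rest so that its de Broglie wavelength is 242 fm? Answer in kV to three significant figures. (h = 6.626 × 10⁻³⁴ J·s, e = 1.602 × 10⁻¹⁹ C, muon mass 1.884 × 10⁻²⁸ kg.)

V = 124 kV

p = h/λ = 6.626 × 10⁻³⁴ / 2.420 × 10⁻¹³ = 2.738 × 10⁻²¹ kg·m/s.
KE = p²/(2m) = 1.990 × 10⁻¹⁴ J.
V = KE/e = 1.990 × 10⁻¹⁴ / (1.602 × 10⁻¹⁹) = 124 kV.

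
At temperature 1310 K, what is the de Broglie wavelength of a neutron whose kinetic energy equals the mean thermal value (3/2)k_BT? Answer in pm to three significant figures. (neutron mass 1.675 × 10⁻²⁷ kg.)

λ = 69.5 pm

KE = (3/2)k_BT = 1.5 × 1.381 × 10⁻²³ × 1310 = 2.714 × 10⁻²⁰ J.
p = √(2mKE) = √(2 × 1.675 × 10⁻²⁷ × 2.714 × 10⁻²⁰) = 9.535 × 10⁻²⁴ kg·m/s.
λ = h/p = 6.95 × 10⁻¹¹ m = 69.5 pm.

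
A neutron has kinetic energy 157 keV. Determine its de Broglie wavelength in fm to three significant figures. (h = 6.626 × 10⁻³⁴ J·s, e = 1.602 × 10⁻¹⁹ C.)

λ = 72.2 fm

KE = 157 keV = 2.515 × 10⁻¹⁴ J.
p = √(2mKE) = √(2 × 1.675 × 10⁻²⁷ × 2.515 × 10⁻¹⁴) = 9.179 × 10⁻²¹ kg·m/s.
λ = h/p = 6.626 × 10⁻³⁴ / 9.179 × 10⁻²¹ = 7.22 × 10⁻¹⁴ m = 72.2 fm.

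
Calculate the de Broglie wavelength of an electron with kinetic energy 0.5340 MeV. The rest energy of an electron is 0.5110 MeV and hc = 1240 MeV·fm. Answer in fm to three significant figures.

Total energy E = KE + m₀c² = 0.5340 + 0.5110 = 1.0450 MeV.
(pc)² = E² − (m₀c²)² = (1.0450)² − (0.5110)² = 0.8309 MeV², so pc = 0.9115 MeV.
λ = hc/(pc) = 1240 MeV·fm / 0.9115 MeV = 1360 fm.

λ = 1360 fm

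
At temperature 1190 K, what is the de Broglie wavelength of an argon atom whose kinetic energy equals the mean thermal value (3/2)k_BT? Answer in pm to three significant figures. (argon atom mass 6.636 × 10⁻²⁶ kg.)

KE = (3/2)k_BT = 1.5 × 1.381 × 10⁻²³ × 1190 = 2.465 × 10⁻²⁰ J.
p = √(2mKE) = √(2 × 6.636 × 10⁻²⁶ × 2.465 × 10⁻²⁰) = 5.720 × 10⁻²³ kg·m/s.
λ = h/p = 1.16 × 10⁻¹¹ m = 11.6 pm.

λ = 11.6 pm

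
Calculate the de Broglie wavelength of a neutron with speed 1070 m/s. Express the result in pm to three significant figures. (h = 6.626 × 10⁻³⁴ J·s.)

λ = 370 pm

p = mv = 1.675 × 10⁻²⁷ × 1070 = 1.792 × 10⁻²⁴ kg·m/s.
λ = h/p = 6.626 × 10⁻³⁴ / 1.792 × 10⁻²⁴ = 3.70 × 10⁻¹⁰ m = 370 pm.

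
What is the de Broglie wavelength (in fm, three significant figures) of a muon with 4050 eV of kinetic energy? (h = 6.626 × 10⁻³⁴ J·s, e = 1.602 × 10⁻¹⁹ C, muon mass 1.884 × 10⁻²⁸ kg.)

λ = 1340 fm

KE = 4050 eV = 6.488 × 10⁻¹⁶ J.
p = √(2mKE) = √(2 × 1.884 × 10⁻²⁸ × 6.488 × 10⁻¹⁶) = 4.944 × 10⁻²² kg·m/s.
λ = h/p = 6.626 × 10⁻³⁴ / 4.944 × 10⁻²² = 1.34 × 10⁻¹² m = 1340 fm.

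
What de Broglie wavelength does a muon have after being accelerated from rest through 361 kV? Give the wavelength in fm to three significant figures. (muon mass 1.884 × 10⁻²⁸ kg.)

KE = eV = 1.602 × 10⁻¹⁹ × 3.610 × 10⁵ = 5.783 × 10⁻¹⁴ J.
p = √(2mKE) = √(2 × 1.884 × 10⁻²⁸ × 5.783 × 10⁻¹⁴) = 4.668 × 10⁻²¹ kg·m/s.
λ = h/p = 6.626 × 10⁻³⁴ / 4.668 × 10⁻²¹ = 1.42 × 10⁻¹³ m = 142 fm.

λ = 142 fm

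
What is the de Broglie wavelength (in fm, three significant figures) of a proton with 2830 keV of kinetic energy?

KE = 2830 keV = 4.534 × 10⁻¹³ J.
p = √(2mKE) = √(2 × 1.673 × 10⁻²⁷ × 4.534 × 10⁻¹³) = 3.895 × 10⁻²⁰ kg·m/s.
λ = h/p = 6.626 × 10⁻³⁴ / 3.895 × 10⁻²⁰ = 1.70 × 10⁻¹⁴ m = 17.0 fm.

λ = 17.0 fm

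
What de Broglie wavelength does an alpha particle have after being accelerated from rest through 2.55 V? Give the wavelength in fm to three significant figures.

KE = 2eV = 2 × 1.602 × 10⁻¹⁹ × 2.550 = 8.170 × 10⁻¹⁹ J.
p = √(2mKE) = √(2 × 6.645 × 10⁻²⁷ × 8.170 × 10⁻¹⁹) = 1.042 × 10⁻²² kg·m/s.
λ = h/p = 6.626 × 10⁻³⁴ / 1.042 × 10⁻²² = 6.36 × 10⁻¹² m = 6360 fm.

λ = 6360 fm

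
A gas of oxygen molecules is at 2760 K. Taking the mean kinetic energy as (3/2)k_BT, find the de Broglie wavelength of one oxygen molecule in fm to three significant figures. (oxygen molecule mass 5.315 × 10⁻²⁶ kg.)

KE = (3/2)k_BT = 1.5 × 1.381 × 10⁻²³ × 2760 = 5.717 × 10⁻²⁰ J.
p = √(2mKE) = √(2 × 5.315 × 10⁻²⁶ × 5.717 × 10⁻²⁰) = 7.796 × 10⁻²³ kg·m/s.
λ = h/p = 8.50 × 10⁻¹² m = 8500 fm.

λ = 8500 fm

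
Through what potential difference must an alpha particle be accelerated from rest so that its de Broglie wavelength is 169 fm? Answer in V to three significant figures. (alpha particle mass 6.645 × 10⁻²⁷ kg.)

p = h/λ = 6.626 × 10⁻³⁴ / 1.690 × 10⁻¹³ = 3.921 × 10⁻²¹ kg·m/s.
KE = p²/(2m) = 1.157 × 10⁻¹⁵ J.
V = KE/2e = 1.157 × 10⁻¹⁵ / (2 × 1.602 × 10⁻¹⁹) = 3610 V.

V = 3610 V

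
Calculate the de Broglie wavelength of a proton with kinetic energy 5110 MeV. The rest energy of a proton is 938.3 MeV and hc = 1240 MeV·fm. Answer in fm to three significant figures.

Total energy E = KE + m₀c² = 5110 + 938.3 = 6048.3 MeV.
(pc)² = E² − (m₀c²)² = (6048.3)² − (938.3)² = 3.570 × 10⁷ MeV², so pc = 5975 MeV.
λ = hc/(pc) = 1240 MeV·fm / 5975 MeV = 0.208 fm.

λ = 0.208 fm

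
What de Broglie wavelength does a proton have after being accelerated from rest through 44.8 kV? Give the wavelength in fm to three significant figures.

KE = eV = 1.602 × 10⁻¹⁹ × 4.480 × 10⁴ = 7.177 × 10⁻¹⁵ J.
p = √(2mKE) = √(2 × 1.673 × 10⁻²⁷ × 7.177 × 10⁻¹⁵) = 4.900 × 10⁻²¹ kg·m/s.
λ = h/p = 6.626 × 10⁻³⁴ / 4.900 × 10⁻²¹ = 1.35 × 10⁻¹³ m = 135 fm.

λ = 135 fm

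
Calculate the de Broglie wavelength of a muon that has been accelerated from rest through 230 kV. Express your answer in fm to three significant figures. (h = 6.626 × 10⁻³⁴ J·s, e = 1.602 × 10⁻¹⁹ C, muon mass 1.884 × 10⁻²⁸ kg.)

λ = 178 fm

KE = eV = 1.602 × 10⁻¹⁹ × 2.300 × 10⁵ = 3.685 × 10⁻¹⁴ J.
p = √(2mKE) = √(2 × 1.884 × 10⁻²⁸ × 3.685 × 10⁻¹⁴) = 3.726 × 10⁻²¹ kg·m/s.
λ = h/p = 6.626 × 10⁻³⁴ / 3.726 × 10⁻²¹ = 1.78 × 10⁻¹³ m = 178 fm.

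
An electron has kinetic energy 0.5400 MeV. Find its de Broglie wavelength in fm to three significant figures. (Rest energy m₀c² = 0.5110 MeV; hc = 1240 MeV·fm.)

Total energy E = KE + m₀c² = 0.5400 + 0.5110 = 1.0510 MeV.
(pc)² = E² − (m₀c²)² = (1.0510)² − (0.5110)² = 0.8435 MeV², so pc = 0.9184 MeV.
λ = hc/(pc) = 1240 MeV·fm / 0.9184 MeV = 1350 fm.

λ = 1350 fm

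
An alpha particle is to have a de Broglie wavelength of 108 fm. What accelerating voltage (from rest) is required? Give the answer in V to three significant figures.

V = 8840 V

p = h/λ = 6.626 × 10⁻³⁴ / 1.080 × 10⁻¹³ = 6.135 × 10⁻²¹ kg·m/s.
KE = p²/(2m) = 2.832 × 10⁻¹⁵ J.
V = KE/2e = 2.832 × 10⁻¹⁵ / (2 × 1.602 × 10⁻¹⁹) = 8840 V.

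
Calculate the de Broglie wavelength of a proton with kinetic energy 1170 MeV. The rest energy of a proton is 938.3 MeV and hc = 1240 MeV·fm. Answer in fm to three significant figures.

Total energy E = KE + m₀c² = 1170 + 938.3 = 2108.3 MeV.
(pc)² = E² − (m₀c²)² = (2108.3)² − (938.3)² = 3.565 × 10⁶ MeV², so pc = 1888 MeV.
λ = hc/(pc) = 1240 MeV·fm / 1888 MeV = 0.657 fm.

λ = 0.657 fm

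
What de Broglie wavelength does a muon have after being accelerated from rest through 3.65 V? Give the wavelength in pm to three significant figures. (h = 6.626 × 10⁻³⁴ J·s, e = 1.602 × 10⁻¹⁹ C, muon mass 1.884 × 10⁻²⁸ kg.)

λ = 44.6 pm

KE = eV = 1.602 × 10⁻¹⁹ × 3.650 = 5.847 × 10⁻¹⁹ J.
p = √(2mKE) = √(2 × 1.884 × 10⁻²⁸ × 5.847 × 10⁻¹⁹) = 1.484 × 10⁻²³ kg·m/s.
λ = h/p = 6.626 × 10⁻³⁴ / 1.484 × 10⁻²³ = 4.46 × 10⁻¹¹ m = 44.6 pm.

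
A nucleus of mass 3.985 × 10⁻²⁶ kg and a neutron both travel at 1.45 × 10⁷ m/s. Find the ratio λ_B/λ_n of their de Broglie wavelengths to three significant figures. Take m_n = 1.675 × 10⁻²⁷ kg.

At fixed v, p = mv so λ = h/(mv) ∝ 1/m.
λ_B/λ_n = m_n/m_B = 1.675 × 10⁻²⁷/3.985 × 10⁻²⁶ = 0.0420.

λ_B/λ_n = 0.0420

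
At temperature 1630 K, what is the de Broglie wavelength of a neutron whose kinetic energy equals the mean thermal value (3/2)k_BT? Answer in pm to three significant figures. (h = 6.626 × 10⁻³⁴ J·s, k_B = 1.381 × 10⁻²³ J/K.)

λ = 62.3 pm

KE = (3/2)k_BT = 1.5 × 1.381 × 10⁻²³ × 1630 = 3.377 × 10⁻²⁰ J.
p = √(2mKE) = √(2 × 1.675 × 10⁻²⁷ × 3.377 × 10⁻²⁰) = 1.064 × 10⁻²³ kg·m/s.
λ = h/p = 6.23 × 10⁻¹¹ m = 62.3 pm.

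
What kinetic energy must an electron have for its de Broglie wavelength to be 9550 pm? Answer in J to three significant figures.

p = h/λ = 6.626 × 10⁻³⁴ / 9.550 × 10⁻⁹ = 6.938 × 10⁻²⁶ kg·m/s.
KE = p²/(2m) = (6.938 × 10⁻²⁶)² / (2 × 9.109 × 10⁻³¹) = 2.642 × 10⁻²¹ J = 2.64 × 10⁻²¹ J.

KE = 2.64 × 10⁻²¹ J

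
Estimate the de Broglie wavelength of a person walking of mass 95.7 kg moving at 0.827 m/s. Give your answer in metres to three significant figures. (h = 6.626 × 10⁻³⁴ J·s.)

λ = 8.37 × 10⁻³⁶ m

p = mv = 95.7 × 0.827 = 7.914 × 10¹ kg·m/s.
λ = h/p = 6.626 × 10⁻³⁴ / 7.914 × 10¹ = 8.37 × 10⁻³⁶ m.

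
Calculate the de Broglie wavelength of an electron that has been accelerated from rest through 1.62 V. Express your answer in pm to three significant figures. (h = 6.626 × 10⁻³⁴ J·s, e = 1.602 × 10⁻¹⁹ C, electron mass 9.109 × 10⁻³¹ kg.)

KE = eV = 1.602 × 10⁻¹⁹ × 1.620 = 2.595 × 10⁻¹⁹ J.
p = √(2mKE) = √(2 × 9.109 × 10⁻³¹ × 2.595 × 10⁻¹⁹) = 6.876 × 10⁻²⁵ kg·m/s.
λ = h/p = 6.626 × 10⁻³⁴ / 6.876 × 10⁻²⁵ = 9.64 × 10⁻¹⁰ m = 964 pm.

λ = 964 pm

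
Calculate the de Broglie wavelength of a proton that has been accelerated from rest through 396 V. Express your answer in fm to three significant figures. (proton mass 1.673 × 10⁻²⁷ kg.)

λ = 1440 fm

KE = eV = 1.602 × 10⁻¹⁹ × 396.0 = 6.344 × 10⁻¹⁷ J.
p = √(2mKE) = √(2 × 1.673 × 10⁻²⁷ × 6.344 × 10⁻¹⁷) = 4.607 × 10⁻²² kg·m/s.
λ = h/p = 6.626 × 10⁻³⁴ / 4.607 × 10⁻²² = 1.44 × 10⁻¹² m = 1440 fm.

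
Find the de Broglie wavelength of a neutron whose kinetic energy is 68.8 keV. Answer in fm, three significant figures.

KE = 68.8 keV = 1.102 × 10⁻¹⁴ J.
p = √(2mKE) = √(2 × 1.675 × 10⁻²⁷ × 1.102 × 10⁻¹⁴) = 6.076 × 10⁻²¹ kg·m/s.
λ = h/p = 6.626 × 10⁻³⁴ / 6.076 × 10⁻²¹ = 1.09 × 10⁻¹³ m = 109 fm.

λ = 109 fm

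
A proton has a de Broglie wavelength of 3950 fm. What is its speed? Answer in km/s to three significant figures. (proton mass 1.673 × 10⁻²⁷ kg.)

p = h/λ = 6.626 × 10⁻³⁴ / 3.950 × 10⁻¹² = 1.677 × 10⁻²² kg·m/s.
v = p/m = 1.677 × 10⁻²² / 1.673 × 10⁻²⁷ = 1.00 × 10⁵ m/s = 100 km/s.

v = 100 km/s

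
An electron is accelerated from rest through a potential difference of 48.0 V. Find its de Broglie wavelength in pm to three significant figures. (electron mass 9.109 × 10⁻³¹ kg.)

KE = eV = 1.602 × 10⁻¹⁹ × 48.00 = 7.690 × 10⁻¹⁸ J.
p = √(2mKE) = √(2 × 9.109 × 10⁻³¹ × 7.690 × 10⁻¹⁸) = 3.743 × 10⁻²⁴ kg·m/s.
λ = h/p = 6.626 × 10⁻³⁴ / 3.743 × 10⁻²⁴ = 1.77 × 10⁻¹⁰ m = 177 pm.

λ = 177 pm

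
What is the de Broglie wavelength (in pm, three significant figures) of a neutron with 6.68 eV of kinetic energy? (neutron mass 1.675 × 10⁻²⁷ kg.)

λ = 11.1 pm

KE = 6.68 eV = 1.070 × 10⁻¹⁸ J.
p = √(2mKE) = √(2 × 1.675 × 10⁻²⁷ × 1.070 × 10⁻¹⁸) = 5.987 × 10⁻²³ kg·m/s.
λ = h/p = 6.626 × 10⁻³⁴ / 5.987 × 10⁻²³ = 1.11 × 10⁻¹¹ m = 11.1 pm.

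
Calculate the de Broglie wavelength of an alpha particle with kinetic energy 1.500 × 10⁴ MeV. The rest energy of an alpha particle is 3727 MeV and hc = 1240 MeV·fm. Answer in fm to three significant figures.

Total energy E = KE + m₀c² = 1.500 × 10⁴ + 3727 = 18727 MeV.
(pc)² = E² − (m₀c²)² = (18727)² − (3727)² = 3.368 × 10⁸ MeV², so pc = 1.835 × 10⁴ MeV.
λ = hc/(pc) = 1240 MeV·fm / 1.835 × 10⁴ MeV = 0.0676 fm.

λ = 0.0676 fm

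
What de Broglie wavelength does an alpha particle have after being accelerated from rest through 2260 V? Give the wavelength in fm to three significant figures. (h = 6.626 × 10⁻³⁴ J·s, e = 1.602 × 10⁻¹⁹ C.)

KE = 2eV = 2 × 1.602 × 10⁻¹⁹ × 2260 = 7.241 × 10⁻¹⁶ J.
p = √(2mKE) = √(2 × 6.645 × 10⁻²⁷ × 7.241 × 10⁻¹⁶) = 3.102 × 10⁻²¹ kg·m/s.
λ = h/p = 6.626 × 10⁻³⁴ / 3.102 × 10⁻²¹ = 2.14 × 10⁻¹³ m = 214 fm.

λ = 214 fm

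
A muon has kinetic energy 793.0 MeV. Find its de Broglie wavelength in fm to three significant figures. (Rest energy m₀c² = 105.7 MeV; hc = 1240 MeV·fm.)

λ = 1.39 fm

Total energy E = KE + m₀c² = 793.0 + 105.7 = 898.7 MeV.
(pc)² = E² − (m₀c²)² = (898.7)² − (105.7)² = 7.965 × 10⁵ MeV², so pc = 892.5 MeV.
λ = hc/(pc) = 1240 MeV·fm / 892.5 MeV = 1.39 fm.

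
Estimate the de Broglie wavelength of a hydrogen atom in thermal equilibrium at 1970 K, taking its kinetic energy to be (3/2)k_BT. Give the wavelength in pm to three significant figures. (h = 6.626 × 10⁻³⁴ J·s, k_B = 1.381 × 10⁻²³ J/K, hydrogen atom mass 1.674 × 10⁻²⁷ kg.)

KE = (3/2)k_BT = 1.5 × 1.381 × 10⁻²³ × 1970 = 4.081 × 10⁻²⁰ J.
p = √(2mKE) = √(2 × 1.674 × 10⁻²⁷ × 4.081 × 10⁻²⁰) = 1.169 × 10⁻²³ kg·m/s.
λ = h/p = 5.67 × 10⁻¹¹ m = 56.7 pm.

λ = 56.7 pm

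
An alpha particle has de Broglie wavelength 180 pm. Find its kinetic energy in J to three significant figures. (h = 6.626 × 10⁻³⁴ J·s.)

p = h/λ = 6.626 × 10⁻³⁴ / 1.800 × 10⁻¹⁰ = 3.681 × 10⁻²⁴ kg·m/s.
KE = p²/(2m) = (3.681 × 10⁻²⁴)² / (2 × 6.645 × 10⁻²⁷) = 1.020 × 10⁻²¹ J = 1.02 × 10⁻²¹ J.

KE = 1.02 × 10⁻²¹ J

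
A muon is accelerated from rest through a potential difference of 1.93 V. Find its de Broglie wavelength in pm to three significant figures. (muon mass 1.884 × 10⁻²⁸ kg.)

λ = 61.4 pm

KE = eV = 1.602 × 10⁻¹⁹ × 1.930 = 3.092 × 10⁻¹⁹ J.
p = √(2mKE) = √(2 × 1.884 × 10⁻²⁸ × 3.092 × 10⁻¹⁹) = 1.079 × 10⁻²³ kg·m/s.
λ = h/p = 6.626 × 10⁻³⁴ / 1.079 × 10⁻²³ = 6.14 × 10⁻¹¹ m = 61.4 pm.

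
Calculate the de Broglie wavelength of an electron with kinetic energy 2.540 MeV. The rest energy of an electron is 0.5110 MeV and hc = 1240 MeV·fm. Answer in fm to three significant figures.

λ = 412 fm

Total energy E = KE + m₀c² = 2.540 + 0.5110 = 3.0510 MeV.
(pc)² = E² − (m₀c²)² = (3.0510)² − (0.5110)² = 9.047 MeV², so pc = 3.008 MeV.
λ = hc/(pc) = 1240 MeV·fm / 3.008 MeV = 412 fm.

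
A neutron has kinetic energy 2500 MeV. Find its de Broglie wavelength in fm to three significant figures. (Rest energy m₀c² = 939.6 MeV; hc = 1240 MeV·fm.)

Total energy E = KE + m₀c² = 2500 + 939.6 = 3439.6 MeV.
(pc)² = E² − (m₀c²)² = (3439.6)² − (939.6)² = 1.095 × 10⁷ MeV², so pc = 3309 MeV.
λ = hc/(pc) = 1240 MeV·fm / 3309 MeV = 0.375 fm.

λ = 0.375 fm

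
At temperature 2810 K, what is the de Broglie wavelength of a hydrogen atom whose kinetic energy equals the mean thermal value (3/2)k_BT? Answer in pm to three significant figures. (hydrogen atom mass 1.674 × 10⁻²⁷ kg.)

KE = (3/2)k_BT = 1.5 × 1.381 × 10⁻²³ × 2810 = 5.821 × 10⁻²⁰ J.
p = √(2mKE) = √(2 × 1.674 × 10⁻²⁷ × 5.821 × 10⁻²⁰) = 1.396 × 10⁻²³ kg·m/s.
λ = h/p = 4.75 × 10⁻¹¹ m = 47.5 pm.

λ = 47.5 pm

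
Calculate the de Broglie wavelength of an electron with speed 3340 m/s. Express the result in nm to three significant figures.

p = mv = 9.109 × 10⁻³¹ × 3340 = 3.042 × 10⁻²⁷ kg·m/s.
λ = h/p = 6.626 × 10⁻³⁴ / 3.042 × 10⁻²⁷ = 2.18 × 10⁻⁷ m = 218 nm.

λ = 218 nm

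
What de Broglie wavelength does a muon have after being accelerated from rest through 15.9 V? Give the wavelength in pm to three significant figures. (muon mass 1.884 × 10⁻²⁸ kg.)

λ = 21.4 pm

KE = eV = 1.602 × 10⁻¹⁹ × 15.90 = 2.547 × 10⁻¹⁸ J.
p = √(2mKE) = √(2 × 1.884 × 10⁻²⁸ × 2.547 × 10⁻¹⁸) = 3.098 × 10⁻²³ kg·m/s.
λ = h/p = 6.626 × 10⁻³⁴ / 3.098 × 10⁻²³ = 2.14 × 10⁻¹¹ m = 21.4 pm.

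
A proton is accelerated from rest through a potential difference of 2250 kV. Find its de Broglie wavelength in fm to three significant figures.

λ = 19.1 fm

KE = eV = 1.602 × 10⁻¹⁹ × 2.250 × 10⁶ = 3.605 × 10⁻¹³ J.
p = √(2mKE) = √(2 × 1.673 × 10⁻²⁷ × 3.605 × 10⁻¹³) = 3.473 × 10⁻²⁰ kg·m/s.
λ = h/p = 6.626 × 10⁻³⁴ / 3.473 × 10⁻²⁰ = 1.91 × 10⁻¹⁴ m = 19.1 fm.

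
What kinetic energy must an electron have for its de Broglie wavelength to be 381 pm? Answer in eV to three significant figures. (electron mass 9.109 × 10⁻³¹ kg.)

KE = 10.4 eV

p = h/λ = 6.626 × 10⁻³⁴ / 3.810 × 10⁻¹⁰ = 1.739 × 10⁻²⁴ kg·m/s.
KE = p²/(2m) = (1.739 × 10⁻²⁴)² / (2 × 9.109 × 10⁻³¹) = 1.660 × 10⁻¹⁸ J = 10.4 eV.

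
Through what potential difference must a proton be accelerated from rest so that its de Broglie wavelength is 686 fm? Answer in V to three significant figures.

V = 1740 V

p = h/λ = 6.626 × 10⁻³⁴ / 6.860 × 10⁻¹³ = 9.659 × 10⁻²² kg·m/s.
KE = p²/(2m) = 2.788 × 10⁻¹⁶ J.
V = KE/e = 2.788 × 10⁻¹⁶ / (1.602 × 10⁻¹⁹) = 1740 V.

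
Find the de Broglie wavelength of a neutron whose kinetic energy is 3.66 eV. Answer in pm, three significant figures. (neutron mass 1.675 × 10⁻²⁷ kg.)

λ = 15.0 pm

KE = 3.66 eV = 5.863 × 10⁻¹⁹ J.
p = √(2mKE) = √(2 × 1.675 × 10⁻²⁷ × 5.863 × 10⁻¹⁹) = 4.432 × 10⁻²³ kg·m/s.
λ = h/p = 6.626 × 10⁻³⁴ / 4.432 × 10⁻²³ = 1.50 × 10⁻¹¹ m = 15.0 pm.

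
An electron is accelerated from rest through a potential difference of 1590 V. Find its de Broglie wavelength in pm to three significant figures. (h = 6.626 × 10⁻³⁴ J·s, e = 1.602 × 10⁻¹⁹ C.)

λ = 30.8 pm

KE = eV = 1.602 × 10⁻¹⁹ × 1590 = 2.547 × 10⁻¹⁶ J.
p = √(2mKE) = √(2 × 9.109 × 10⁻³¹ × 2.547 × 10⁻¹⁶) = 2.154 × 10⁻²³ kg·m/s.
λ = h/p = 6.626 × 10⁻³⁴ / 2.154 × 10⁻²³ = 3.08 × 10⁻¹¹ m = 30.8 pm.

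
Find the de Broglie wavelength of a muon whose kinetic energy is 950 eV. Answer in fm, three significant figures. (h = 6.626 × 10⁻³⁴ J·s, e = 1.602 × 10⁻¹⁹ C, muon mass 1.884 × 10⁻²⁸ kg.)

KE = 950 eV = 1.522 × 10⁻¹⁶ J.
p = √(2mKE) = √(2 × 1.884 × 10⁻²⁸ × 1.522 × 10⁻¹⁶) = 2.395 × 10⁻²² kg·m/s.
λ = h/p = 6.626 × 10⁻³⁴ / 2.395 × 10⁻²² = 2.77 × 10⁻¹² m = 2770 fm.

λ = 2770 fm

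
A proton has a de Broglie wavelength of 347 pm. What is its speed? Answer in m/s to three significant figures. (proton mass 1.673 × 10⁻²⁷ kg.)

v = 1140 m/s

p = h/λ = 6.626 × 10⁻³⁴ / 3.470 × 10⁻¹⁰ = 1.910 × 10⁻²⁴ kg·m/s.
v = p/m = 1.910 × 10⁻²⁴ / 1.673 × 10⁻²⁷ = 1.14 × 10³ m/s = 1140 m/s.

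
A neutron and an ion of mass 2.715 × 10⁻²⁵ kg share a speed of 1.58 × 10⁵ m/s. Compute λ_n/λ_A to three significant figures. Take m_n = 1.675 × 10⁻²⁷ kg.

At fixed v, p = mv so λ = h/(mv) ∝ 1/m.
λ_n/λ_A = m_A/m_n = 2.715 × 10⁻²⁵/1.675 × 10⁻²⁷ = 162.

λ_n/λ_A = 162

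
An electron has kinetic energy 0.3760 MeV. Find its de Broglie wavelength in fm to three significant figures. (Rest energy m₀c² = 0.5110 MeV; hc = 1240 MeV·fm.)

λ = 1710 fm

Total energy E = KE + m₀c² = 0.3760 + 0.5110 = 0.8870 MeV.
(pc)² = E² − (m₀c²)² = (0.8870)² − (0.5110)² = 0.5256 MeV², so pc = 0.7250 MeV.
λ = hc/(pc) = 1240 MeV·fm / 0.7250 MeV = 1710 fm.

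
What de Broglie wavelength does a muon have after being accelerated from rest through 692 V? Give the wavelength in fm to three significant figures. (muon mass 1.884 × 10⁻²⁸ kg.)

KE = eV = 1.602 × 10⁻¹⁹ × 692.0 = 1.109 × 10⁻¹⁶ J.
p = √(2mKE) = √(2 × 1.884 × 10⁻²⁸ × 1.109 × 10⁻¹⁶) = 2.044 × 10⁻²² kg·m/s.
λ = h/p = 6.626 × 10⁻³⁴ / 2.044 × 10⁻²² = 3.24 × 10⁻¹² m = 3240 fm.

λ = 3240 fm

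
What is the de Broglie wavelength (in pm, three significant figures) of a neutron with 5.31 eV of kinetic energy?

KE = 5.31 eV = 8.507 × 10⁻¹⁹ J.
p = √(2mKE) = √(2 × 1.675 × 10⁻²⁷ × 8.507 × 10⁻¹⁹) = 5.338 × 10⁻²³ kg·m/s.
λ = h/p = 6.626 × 10⁻³⁴ / 5.338 × 10⁻²³ = 1.24 × 10⁻¹¹ m = 12.4 pm.

λ = 12.4 pm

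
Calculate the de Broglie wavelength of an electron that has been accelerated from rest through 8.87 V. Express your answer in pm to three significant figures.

λ = 412 pm

KE = eV = 1.602 × 10⁻¹⁹ × 8.870 = 1.421 × 10⁻¹⁸ J.
p = √(2mKE) = √(2 × 9.109 × 10⁻³¹ × 1.421 × 10⁻¹⁸) = 1.609 × 10⁻²⁴ kg·m/s.
λ = h/p = 6.626 × 10⁻³⁴ / 1.609 × 10⁻²⁴ = 4.12 × 10⁻¹⁰ m = 412 pm.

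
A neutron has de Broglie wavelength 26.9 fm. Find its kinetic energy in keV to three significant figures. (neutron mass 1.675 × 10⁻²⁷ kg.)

KE = 1130 keV

p = h/λ = 6.626 × 10⁻³⁴ / 2.690 × 10⁻¹⁴ = 2.463 × 10⁻²⁰ kg·m/s.
KE = p²/(2m) = (2.463 × 10⁻²⁰)² / (2 × 1.675 × 10⁻²⁷) = 1.811 × 10⁻¹³ J = 1130 keV.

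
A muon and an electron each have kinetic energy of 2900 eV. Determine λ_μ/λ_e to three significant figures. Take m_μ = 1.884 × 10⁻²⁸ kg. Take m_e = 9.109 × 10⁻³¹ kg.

At fixed KE, p = √(2mKE) so λ = h/p ∝ 1/√m.
λ_μ/λ_e = √(m_e/m_μ) = √(9.109 × 10⁻³¹/1.884 × 10⁻²⁸) = √(4.835 × 10⁻³) = 0.0695.

λ_μ/λ_e = 0.0695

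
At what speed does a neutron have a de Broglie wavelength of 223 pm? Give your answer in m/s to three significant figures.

v = 1770 m/s

p = h/λ = 6.626 × 10⁻³⁴ / 2.230 × 10⁻¹⁰ = 2.971 × 10⁻²⁴ kg·m/s.
v = p/m = 2.971 × 10⁻²⁴ / 1.675 × 10⁻²⁷ = 1.77 × 10³ m/s = 1770 m/s.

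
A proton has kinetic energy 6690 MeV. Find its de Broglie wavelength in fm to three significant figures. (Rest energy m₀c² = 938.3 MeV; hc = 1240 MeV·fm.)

λ = 0.164 fm

Total energy E = KE + m₀c² = 6690 + 938.3 = 7628.3 MeV.
(pc)² = E² − (m₀c²)² = (7628.3)² − (938.3)² = 5.731 × 10⁷ MeV², so pc = 7570 MeV.
λ = hc/(pc) = 1240 MeV·fm / 7570 MeV = 0.164 fm.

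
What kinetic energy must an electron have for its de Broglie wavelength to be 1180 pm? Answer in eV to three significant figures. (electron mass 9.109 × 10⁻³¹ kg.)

KE = 1.08 eV

p = h/λ = 6.626 × 10⁻³⁴ / 1.180 × 10⁻⁹ = 5.615 × 10⁻²⁵ kg·m/s.
KE = p²/(2m) = (5.615 × 10⁻²⁵)² / (2 × 9.109 × 10⁻³¹) = 1.731 × 10⁻¹⁹ J = 1.08 eV.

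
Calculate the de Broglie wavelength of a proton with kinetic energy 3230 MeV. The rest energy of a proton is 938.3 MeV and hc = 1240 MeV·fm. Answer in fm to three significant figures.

λ = 0.305 fm

Total energy E = KE + m₀c² = 3230 + 938.3 = 4168.3 MeV.
(pc)² = E² − (m₀c²)² = (4168.3)² − (938.3)² = 1.649 × 10⁷ MeV², so pc = 4061 MeV.
λ = hc/(pc) = 1240 MeV·fm / 4061 MeV = 0.305 fm.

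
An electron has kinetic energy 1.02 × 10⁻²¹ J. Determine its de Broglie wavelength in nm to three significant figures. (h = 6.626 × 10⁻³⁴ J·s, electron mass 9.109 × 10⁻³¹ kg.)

p = √(2mKE) = √(2 × 9.109 × 10⁻³¹ × 1.020 × 10⁻²¹) = 4.311 × 10⁻²⁶ kg·m/s.
λ = h/p = 6.626 × 10⁻³⁴ / 4.311 × 10⁻²⁶ = 1.54 × 10⁻⁸ m = 15.4 nm.

λ = 15.4 nm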